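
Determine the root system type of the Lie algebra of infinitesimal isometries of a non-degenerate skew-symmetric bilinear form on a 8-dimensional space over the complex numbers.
C4

This is sp(8), which has dimension 8(8+1)/2 = 36 and rank 8/2 = 4. In the classification of classical Lie algebras, the symplectic algebra sp(2n) has type C_n; here n = 4, so the Dynkin diagram is a chain of 4 nodes with a double edge at one end; the terminal node there is the unique long simple root (C_4). Hence the type is C_4.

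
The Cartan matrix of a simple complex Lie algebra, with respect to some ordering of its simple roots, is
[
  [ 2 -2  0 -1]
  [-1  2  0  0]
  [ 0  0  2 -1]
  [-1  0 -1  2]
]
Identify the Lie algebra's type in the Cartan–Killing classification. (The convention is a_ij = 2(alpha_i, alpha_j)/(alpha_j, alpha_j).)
B_4 (so(9))

The matrix has rank 4 with 2's on the diagonal. Reading the off-diagonal entries as Dynkin edges (a single edge where a_ij = a_ji = -1; a double or triple edge where a_ij * a_ji = 2 or 3), the diagram is a chain of 4 nodes with a double edge at one end; the terminal node there is the unique short simple root (B_4). One simple-root ordering that puts it in standard form is (alpha_3, alpha_4, alpha_1, alpha_2). So the algebra is type B_4, i.e. so(9).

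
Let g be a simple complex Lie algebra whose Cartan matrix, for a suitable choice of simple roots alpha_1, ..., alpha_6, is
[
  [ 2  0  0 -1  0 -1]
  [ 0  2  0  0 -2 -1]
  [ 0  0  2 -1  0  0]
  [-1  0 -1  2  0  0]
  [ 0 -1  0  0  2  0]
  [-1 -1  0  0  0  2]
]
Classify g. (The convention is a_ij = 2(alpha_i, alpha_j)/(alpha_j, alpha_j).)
The matrix has rank 6 with 2's on the diagonal. Reading the off-diagonal entries as Dynkin edges (a single edge where a_ij = a_ji = -1; a double or triple edge where a_ij * a_ji = 2 or 3), the diagram is a chain of 6 nodes with a double edge at one end; the terminal node there is the unique short simple root (B_6). One simple-root ordering that puts it in standard form is (alpha_3, alpha_4, alpha_1, alpha_6, alpha_2, alpha_5). So the algebra is type B_6, i.e. so(13).

B6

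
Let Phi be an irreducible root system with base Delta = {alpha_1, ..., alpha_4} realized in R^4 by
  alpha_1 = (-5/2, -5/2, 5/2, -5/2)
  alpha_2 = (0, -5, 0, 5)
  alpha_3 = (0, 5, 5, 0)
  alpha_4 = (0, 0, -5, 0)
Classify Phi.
Compute the Cartan integers a_ij = 2(alpha_i, alpha_j)/(alpha_j, alpha_j); the resulting 4x4 Cartan matrix is
[[2, 0, 0, -1], [0, 2, -1, 0], [0, -1, 2, -2], [-1, 0, -1, 2]].
The roots have two lengths (squared-length ratio 2:1); the short ones are alpha_{1,4}. The associated Dynkin diagram is a chain of 4 nodes with a double edge between the middle two (F_4), so the type is F_4.

F_4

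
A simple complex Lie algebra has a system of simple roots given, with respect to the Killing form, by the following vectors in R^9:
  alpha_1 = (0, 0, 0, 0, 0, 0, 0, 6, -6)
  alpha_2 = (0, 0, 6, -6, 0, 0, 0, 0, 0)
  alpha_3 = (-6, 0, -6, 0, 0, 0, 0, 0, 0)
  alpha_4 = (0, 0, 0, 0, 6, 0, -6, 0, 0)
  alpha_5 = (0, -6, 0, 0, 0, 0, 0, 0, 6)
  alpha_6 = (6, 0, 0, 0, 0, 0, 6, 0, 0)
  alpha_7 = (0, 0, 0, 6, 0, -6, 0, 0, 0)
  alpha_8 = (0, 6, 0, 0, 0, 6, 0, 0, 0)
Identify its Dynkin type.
Compute the Cartan integers a_ij = 2(alpha_i, alpha_j)/(alpha_j, alpha_j); the resulting 8x8 Cartan matrix is
[[2, 0, 0, 0, -1, 0, 0, 0], [0, 2, -1, 0, 0, 0, -1, 0], [0, -1, 2, 0, 0, -1, 0, 0], [0, 0, 0, 2, 0, -1, 0, 0], [-1, 0, 0, 0, 2, 0, 0, -1], [0, 0, -1, -1, 0, 2, 0, 0], [0, -1, 0, 0, 0, 0, 2, -1], [0, 0, 0, 0, -1, 0, -1, 2]].
All simple roots have the same length, so the diagram is simply laced. The associated Dynkin diagram is a chain of 8 nodes with single edges (A_8), so the type is A_8 (the algebra sl(9)).

A8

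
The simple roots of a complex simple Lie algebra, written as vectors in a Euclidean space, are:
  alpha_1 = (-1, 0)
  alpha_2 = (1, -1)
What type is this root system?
B_2 (so(5))

Compute the Cartan integers a_ij = 2(alpha_i, alpha_j)/(alpha_j, alpha_j); the resulting 2x2 Cartan matrix is
[[2, -1], [-2, 2]].
The roots have two lengths (squared-length ratio 2:1); the short ones are alpha_{1}. The associated Dynkin diagram is a chain of 2 nodes with a double edge at one end; the terminal node there is the unique short simple root (B_2), so the type is B_2 (the algebra so(5)).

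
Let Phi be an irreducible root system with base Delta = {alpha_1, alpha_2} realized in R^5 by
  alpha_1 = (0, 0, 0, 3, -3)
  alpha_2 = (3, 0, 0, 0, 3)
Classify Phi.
A2

Compute the Cartan integers a_ij = 2(alpha_i, alpha_j)/(alpha_j, alpha_j); the resulting 2x2 Cartan matrix is
[[2, -1], [-1, 2]].
All simple roots have the same length, so the diagram is simply laced. The associated Dynkin diagram is a chain of 2 nodes with single edges (A_2), so the type is A_2 (the algebra sl(3)).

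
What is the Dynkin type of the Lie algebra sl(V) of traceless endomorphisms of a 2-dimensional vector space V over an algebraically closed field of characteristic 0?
type A_1

This is sl(2), which has dimension 2^2 - 1 = 3 and rank 2 - 1 = 1 (a Cartan subalgebra is the diagonal traceless matrices). In the classification of classical Lie algebras, the special linear algebra sl(n+1) has type A_n; here n = 1, so the Dynkin diagram is a chain of 1 nodes with single edges (A_1). Hence the type is A_1.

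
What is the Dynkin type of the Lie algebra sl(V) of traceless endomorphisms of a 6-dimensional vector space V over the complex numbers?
A5

This is sl(6), which has dimension 6^2 - 1 = 35 and rank 6 - 1 = 5 (a Cartan subalgebra is the diagonal traceless matrices). In the classification of classical Lie algebras, the special linear algebra sl(n+1) has type A_n; here n = 5, so the Dynkin diagram is a chain of 5 nodes with single edges (A_5). Hence the type is A_5.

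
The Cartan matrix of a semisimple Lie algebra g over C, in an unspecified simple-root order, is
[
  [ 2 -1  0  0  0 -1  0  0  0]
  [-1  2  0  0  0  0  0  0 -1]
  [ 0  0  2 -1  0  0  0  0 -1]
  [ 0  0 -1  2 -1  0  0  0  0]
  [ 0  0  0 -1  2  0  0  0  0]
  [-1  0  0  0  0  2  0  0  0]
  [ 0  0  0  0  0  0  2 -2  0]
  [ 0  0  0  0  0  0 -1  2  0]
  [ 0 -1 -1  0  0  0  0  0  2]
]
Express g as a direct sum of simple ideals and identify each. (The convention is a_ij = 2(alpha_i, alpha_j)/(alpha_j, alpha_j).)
A_7 + B_2

The diagram associated to this matrix has two connected components: the simple roots {alpha_1, alpha_2, alpha_3, alpha_4, alpha_5, alpha_6, alpha_9} form a chain of 7 nodes with single edges (A_7), and {alpha_7, alpha_8} form a chain of 2 nodes with a double edge at one end; the terminal node there is the unique short simple root (B_2). A semisimple Lie algebra decomposes uniquely as the direct sum of simple ideals, one per connected component of its Dynkin diagram, so g ≅ A_7 ⊕ B_2 (dimension 63 + 10 = 73).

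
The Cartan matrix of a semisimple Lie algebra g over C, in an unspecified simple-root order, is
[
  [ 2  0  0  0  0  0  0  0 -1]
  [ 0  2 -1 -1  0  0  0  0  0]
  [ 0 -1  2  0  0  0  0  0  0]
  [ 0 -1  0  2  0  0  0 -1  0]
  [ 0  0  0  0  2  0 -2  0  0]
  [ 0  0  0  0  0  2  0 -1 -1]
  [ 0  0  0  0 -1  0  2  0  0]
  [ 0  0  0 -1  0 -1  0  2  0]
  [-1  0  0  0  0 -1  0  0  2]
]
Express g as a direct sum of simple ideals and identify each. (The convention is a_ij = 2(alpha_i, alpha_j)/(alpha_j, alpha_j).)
The diagram associated to this matrix has two connected components: the simple roots {alpha_1, alpha_2, alpha_3, alpha_4, alpha_6, alpha_8, alpha_9} form a chain of 7 nodes with single edges (A_7), and {alpha_5, alpha_7} form a chain of 2 nodes with a double edge at one end; the terminal node there is the unique short simple root (B_2). A semisimple Lie algebra decomposes uniquely as the direct sum of simple ideals, one per connected component of its Dynkin diagram, so g ≅ A_7 ⊕ B_2 (dimension 63 + 10 = 73).

A7 + B2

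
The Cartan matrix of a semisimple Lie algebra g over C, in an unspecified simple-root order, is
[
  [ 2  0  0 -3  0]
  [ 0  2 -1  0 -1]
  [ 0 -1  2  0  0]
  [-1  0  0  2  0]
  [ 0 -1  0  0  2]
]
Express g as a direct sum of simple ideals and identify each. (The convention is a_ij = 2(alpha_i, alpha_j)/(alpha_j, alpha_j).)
The diagram associated to this matrix has two connected components: the simple roots {alpha_2, alpha_3, alpha_5} form a chain of 3 nodes with single edges (A_3), and {alpha_1, alpha_4} form two nodes joined by a triple edge (G_2). A semisimple Lie algebra decomposes uniquely as the direct sum of simple ideals, one per connected component of its Dynkin diagram, so g ≅ A_3 ⊕ G_2 (dimension 15 + 14 = 29).

A_3 ⊕ G_2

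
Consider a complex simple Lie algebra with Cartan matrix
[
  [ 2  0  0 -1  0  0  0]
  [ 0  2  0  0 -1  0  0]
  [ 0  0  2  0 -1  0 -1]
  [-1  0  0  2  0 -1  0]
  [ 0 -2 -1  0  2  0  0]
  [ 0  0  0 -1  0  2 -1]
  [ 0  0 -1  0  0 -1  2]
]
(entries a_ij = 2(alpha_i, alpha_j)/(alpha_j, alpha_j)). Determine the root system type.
The matrix has rank 7 with 2's on the diagonal. Reading the off-diagonal entries as Dynkin edges (a single edge where a_ij = a_ji = -1; a double or triple edge where a_ij * a_ji = 2 or 3), the diagram is a chain of 7 nodes with a double edge at one end; the terminal node there is the unique short simple root (B_7). One simple-root ordering that puts it in standard form is (alpha_1, alpha_4, alpha_6, alpha_7, alpha_3, alpha_5, alpha_2). So the algebra is type B_7, i.e. so(15).

B7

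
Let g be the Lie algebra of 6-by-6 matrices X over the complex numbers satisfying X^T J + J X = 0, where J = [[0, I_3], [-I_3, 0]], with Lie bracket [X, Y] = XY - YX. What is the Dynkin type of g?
C_3 (sp(6))

This is sp(6), which has dimension 6(6+1)/2 = 21 and rank 6/2 = 3. In the classification of classical Lie algebras, the symplectic algebra sp(2n) has type C_n; here n = 3, so the Dynkin diagram is a chain of 3 nodes with a double edge at one end; the terminal node there is the unique long simple root (C_3). Hence the type is C_3.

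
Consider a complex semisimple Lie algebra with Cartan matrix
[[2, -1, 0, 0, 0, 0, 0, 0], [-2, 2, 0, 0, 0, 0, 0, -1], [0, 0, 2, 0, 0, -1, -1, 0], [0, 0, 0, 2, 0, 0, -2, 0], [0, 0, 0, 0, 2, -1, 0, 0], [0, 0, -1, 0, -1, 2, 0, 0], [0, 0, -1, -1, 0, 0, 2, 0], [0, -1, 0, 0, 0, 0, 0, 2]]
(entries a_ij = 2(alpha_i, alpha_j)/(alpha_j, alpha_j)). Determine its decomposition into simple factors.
The diagram associated to this matrix has two connected components: the simple roots {alpha_1, alpha_2, alpha_8} form a chain of 3 nodes with a double edge at one end; the terminal node there is the unique short simple root (B_3), and {alpha_3, alpha_4, alpha_5, alpha_6, alpha_7} form a chain of 5 nodes with a double edge at one end; the terminal node there is the unique long simple root (C_5). A semisimple Lie algebra decomposes uniquely as the direct sum of simple ideals, one per connected component of its Dynkin diagram, so g ≅ B_3 ⊕ C_5 (dimension 21 + 55 = 76).

B_3 (so(7)) + C_5 (sp(10))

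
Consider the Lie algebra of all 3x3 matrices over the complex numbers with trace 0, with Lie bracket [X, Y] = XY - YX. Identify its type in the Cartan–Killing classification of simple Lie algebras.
This is sl(3), which has dimension 3^2 - 1 = 8 and rank 3 - 1 = 2 (a Cartan subalgebra is the diagonal traceless matrices). In the classification of classical Lie algebras, the special linear algebra sl(n+1) has type A_n; here n = 2, so the Dynkin diagram is a chain of 2 nodes with single edges (A_2). Hence the type is A_2.

type A_2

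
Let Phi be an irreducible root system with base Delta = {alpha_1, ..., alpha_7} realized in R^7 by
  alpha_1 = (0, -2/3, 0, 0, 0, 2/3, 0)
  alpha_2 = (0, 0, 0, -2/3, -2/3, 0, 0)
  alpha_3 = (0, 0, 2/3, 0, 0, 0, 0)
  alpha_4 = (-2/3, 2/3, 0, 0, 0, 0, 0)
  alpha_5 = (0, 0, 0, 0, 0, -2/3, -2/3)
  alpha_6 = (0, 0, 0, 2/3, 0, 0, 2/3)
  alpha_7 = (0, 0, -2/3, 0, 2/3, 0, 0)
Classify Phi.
B_7 (so(15))

Compute the Cartan integers a_ij = 2(alpha_i, alpha_j)/(alpha_j, alpha_j); the resulting 7x7 Cartan matrix is
[[2, 0, 0, -1, -1, 0, 0], [0, 2, 0, 0, 0, -1, -1], [0, 0, 2, 0, 0, 0, -1], [-1, 0, 0, 2, 0, 0, 0], [-1, 0, 0, 0, 2, -1, 0], [0, -1, 0, 0, -1, 2, 0], [0, -1, -2, 0, 0, 0, 2]].
The roots have two lengths (squared-length ratio 2:1); the short ones are alpha_{3}. The associated Dynkin diagram is a chain of 7 nodes with a double edge at one end; the terminal node there is the unique short simple root (B_7), so the type is B_7 (the algebra so(15)).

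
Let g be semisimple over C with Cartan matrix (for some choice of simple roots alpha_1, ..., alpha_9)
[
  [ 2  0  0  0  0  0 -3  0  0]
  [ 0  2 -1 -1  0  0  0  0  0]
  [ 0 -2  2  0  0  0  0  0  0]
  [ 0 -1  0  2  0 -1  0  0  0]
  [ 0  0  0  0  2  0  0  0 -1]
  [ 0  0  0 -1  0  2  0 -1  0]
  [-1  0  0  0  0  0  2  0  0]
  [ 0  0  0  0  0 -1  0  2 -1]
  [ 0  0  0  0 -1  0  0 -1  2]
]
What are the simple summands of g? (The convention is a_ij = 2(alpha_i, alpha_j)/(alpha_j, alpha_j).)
C_7 ⊕ G_2

The diagram associated to this matrix has two connected components: the simple roots {alpha_2, alpha_3, alpha_4, alpha_5, alpha_6, alpha_8, alpha_9} form a chain of 7 nodes with a double edge at one end; the terminal node there is the unique long simple root (C_7), and {alpha_1, alpha_7} form two nodes joined by a triple edge (G_2). A semisimple Lie algebra decomposes uniquely as the direct sum of simple ideals, one per connected component of its Dynkin diagram, so g ≅ C_7 ⊕ G_2 (dimension 105 + 14 = 119).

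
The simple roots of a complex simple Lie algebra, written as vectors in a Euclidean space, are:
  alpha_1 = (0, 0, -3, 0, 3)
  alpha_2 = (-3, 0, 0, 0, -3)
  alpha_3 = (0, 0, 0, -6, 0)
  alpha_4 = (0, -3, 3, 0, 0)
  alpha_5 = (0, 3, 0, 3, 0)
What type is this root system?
Compute the Cartan integers a_ij = 2(alpha_i, alpha_j)/(alpha_j, alpha_j); the resulting 5x5 Cartan matrix is
[[2, -1, 0, -1, 0], [-1, 2, 0, 0, 0], [0, 0, 2, 0, -2], [-1, 0, 0, 2, -1], [0, 0, -1, -1, 2]].
The roots have two lengths (squared-length ratio 2:1); the short ones are alpha_{1,2,4,5}. The associated Dynkin diagram is a chain of 5 nodes with a double edge at one end; the terminal node there is the unique long simple root (C_5), so the type is C_5 (the algebra sp(10)).

C_5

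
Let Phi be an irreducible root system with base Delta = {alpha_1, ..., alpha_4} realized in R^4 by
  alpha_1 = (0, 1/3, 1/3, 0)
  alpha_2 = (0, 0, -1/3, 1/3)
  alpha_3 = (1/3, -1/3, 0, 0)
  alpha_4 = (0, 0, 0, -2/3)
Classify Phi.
Compute the Cartan integers a_ij = 2(alpha_i, alpha_j)/(alpha_j, alpha_j); the resulting 4x4 Cartan matrix is
[[2, -1, -1, 0], [-1, 2, 0, -1], [-1, 0, 2, 0], [0, -2, 0, 2]].
The roots have two lengths (squared-length ratio 2:1); the short ones are alpha_{1,2,3}. The associated Dynkin diagram is a chain of 4 nodes with a double edge at one end; the terminal node there is the unique long simple root (C_4), so the type is C_4 (the algebra sp(8)).

C4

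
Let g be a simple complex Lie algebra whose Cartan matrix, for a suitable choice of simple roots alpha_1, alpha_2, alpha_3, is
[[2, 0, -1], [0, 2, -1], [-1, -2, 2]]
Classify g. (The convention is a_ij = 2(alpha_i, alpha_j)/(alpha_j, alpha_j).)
The matrix has rank 3 with 2's on the diagonal. Reading the off-diagonal entries as Dynkin edges (a single edge where a_ij = a_ji = -1; a double or triple edge where a_ij * a_ji = 2 or 3), the diagram is a chain of 3 nodes with a double edge at one end; the terminal node there is the unique short simple root (B_3). One simple-root ordering that puts it in standard form is (alpha_1, alpha_3, alpha_2). So the algebra is type B_3, i.e. so(7).

B_3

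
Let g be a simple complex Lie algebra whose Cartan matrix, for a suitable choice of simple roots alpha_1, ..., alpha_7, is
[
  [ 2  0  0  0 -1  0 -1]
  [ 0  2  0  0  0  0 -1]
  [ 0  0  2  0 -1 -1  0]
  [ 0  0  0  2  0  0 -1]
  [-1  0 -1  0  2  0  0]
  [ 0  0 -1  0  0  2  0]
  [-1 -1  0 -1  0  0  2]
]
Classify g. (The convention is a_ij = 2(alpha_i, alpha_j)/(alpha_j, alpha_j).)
type D_7

The matrix has rank 7 with 2's on the diagonal. Reading the off-diagonal entries as Dynkin edges (a single edge where a_ij = a_ji = -1; a double or triple edge where a_ij * a_ji = 2 or 3), the diagram is a chain of 5 nodes with a fork of two nodes at one end (D_7). One simple-root ordering that puts it in standard form is (alpha_6, alpha_3, alpha_5, alpha_1, alpha_7, alpha_4, alpha_2). So the algebra is type D_7, i.e. so(14).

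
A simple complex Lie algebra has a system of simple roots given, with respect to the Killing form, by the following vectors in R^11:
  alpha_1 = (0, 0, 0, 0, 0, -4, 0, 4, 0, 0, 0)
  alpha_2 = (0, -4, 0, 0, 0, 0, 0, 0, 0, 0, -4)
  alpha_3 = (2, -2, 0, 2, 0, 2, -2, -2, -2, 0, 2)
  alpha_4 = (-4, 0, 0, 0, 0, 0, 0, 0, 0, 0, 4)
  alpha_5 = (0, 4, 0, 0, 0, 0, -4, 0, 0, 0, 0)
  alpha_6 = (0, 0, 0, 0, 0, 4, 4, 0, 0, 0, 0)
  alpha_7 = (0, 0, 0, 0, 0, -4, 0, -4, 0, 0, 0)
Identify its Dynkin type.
Compute the Cartan integers a_ij = 2(alpha_i, alpha_j)/(alpha_j, alpha_j); the resulting 7x7 Cartan matrix is
[[2, 0, -1, 0, 0, -1, 0], [0, 2, 0, -1, -1, 0, 0], [-1, 0, 2, 0, 0, 0, 0], [0, -1, 0, 2, 0, 0, 0], [0, -1, 0, 0, 2, -1, 0], [-1, 0, 0, 0, -1, 2, -1], [0, 0, 0, 0, 0, -1, 2]].
All simple roots have the same length, so the diagram is simply laced. The associated Dynkin diagram is a chain of 6 nodes with one extra node attached to the third node from one end (E_7), so the type is E_7.

E_7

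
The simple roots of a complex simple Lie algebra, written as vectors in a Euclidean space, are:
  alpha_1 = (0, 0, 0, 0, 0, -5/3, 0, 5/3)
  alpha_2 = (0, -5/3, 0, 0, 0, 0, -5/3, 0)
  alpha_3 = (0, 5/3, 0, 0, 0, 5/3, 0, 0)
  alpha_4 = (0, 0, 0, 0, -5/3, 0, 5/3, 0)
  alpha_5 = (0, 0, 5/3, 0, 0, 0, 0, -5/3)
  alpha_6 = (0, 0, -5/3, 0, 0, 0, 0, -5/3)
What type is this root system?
Compute the Cartan integers a_ij = 2(alpha_i, alpha_j)/(alpha_j, alpha_j); the resulting 6x6 Cartan matrix is
[[2, 0, -1, 0, -1, -1], [0, 2, -1, -1, 0, 0], [-1, -1, 2, 0, 0, 0], [0, -1, 0, 2, 0, 0], [-1, 0, 0, 0, 2, 0], [-1, 0, 0, 0, 0, 2]].
All simple roots have the same length, so the diagram is simply laced. The associated Dynkin diagram is a chain of 4 nodes with a fork of two nodes at one end (D_6), so the type is D_6 (the algebra so(12)).

D_6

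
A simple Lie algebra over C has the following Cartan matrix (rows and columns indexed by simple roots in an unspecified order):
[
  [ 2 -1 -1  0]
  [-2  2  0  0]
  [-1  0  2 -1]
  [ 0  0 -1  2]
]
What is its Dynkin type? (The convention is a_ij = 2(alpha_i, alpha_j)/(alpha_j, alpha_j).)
The matrix has rank 4 with 2's on the diagonal. Reading the off-diagonal entries as Dynkin edges (a single edge where a_ij = a_ji = -1; a double or triple edge where a_ij * a_ji = 2 or 3), the diagram is a chain of 4 nodes with a double edge at one end; the terminal node there is the unique long simple root (C_4). One simple-root ordering that puts it in standard form is (alpha_4, alpha_3, alpha_1, alpha_2). So the algebra is type C_4, i.e. sp(8).

type C_4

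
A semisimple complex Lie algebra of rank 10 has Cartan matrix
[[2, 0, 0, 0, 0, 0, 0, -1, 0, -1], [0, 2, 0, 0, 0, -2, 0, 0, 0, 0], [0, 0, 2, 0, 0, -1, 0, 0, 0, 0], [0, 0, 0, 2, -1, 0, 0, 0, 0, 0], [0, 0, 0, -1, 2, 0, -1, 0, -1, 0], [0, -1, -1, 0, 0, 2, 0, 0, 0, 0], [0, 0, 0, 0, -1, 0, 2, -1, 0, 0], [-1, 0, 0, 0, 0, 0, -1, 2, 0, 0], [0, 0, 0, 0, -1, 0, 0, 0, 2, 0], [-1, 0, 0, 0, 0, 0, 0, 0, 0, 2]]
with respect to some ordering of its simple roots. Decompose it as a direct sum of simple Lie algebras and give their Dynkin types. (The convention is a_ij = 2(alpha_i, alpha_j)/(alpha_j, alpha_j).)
The diagram associated to this matrix has two connected components: the simple roots {alpha_2, alpha_3, alpha_6} form a chain of 3 nodes with a double edge at one end; the terminal node there is the unique long simple root (C_3), and {alpha_1, alpha_4, alpha_5, alpha_7, alpha_8, alpha_9, alpha_10} form a chain of 5 nodes with a fork of two nodes at one end (D_7). A semisimple Lie algebra decomposes uniquely as the direct sum of simple ideals, one per connected component of its Dynkin diagram, so g ≅ C_3 ⊕ D_7 (dimension 21 + 91 = 112).

C_3 (sp(6)) ⊕ D_7 (so(14))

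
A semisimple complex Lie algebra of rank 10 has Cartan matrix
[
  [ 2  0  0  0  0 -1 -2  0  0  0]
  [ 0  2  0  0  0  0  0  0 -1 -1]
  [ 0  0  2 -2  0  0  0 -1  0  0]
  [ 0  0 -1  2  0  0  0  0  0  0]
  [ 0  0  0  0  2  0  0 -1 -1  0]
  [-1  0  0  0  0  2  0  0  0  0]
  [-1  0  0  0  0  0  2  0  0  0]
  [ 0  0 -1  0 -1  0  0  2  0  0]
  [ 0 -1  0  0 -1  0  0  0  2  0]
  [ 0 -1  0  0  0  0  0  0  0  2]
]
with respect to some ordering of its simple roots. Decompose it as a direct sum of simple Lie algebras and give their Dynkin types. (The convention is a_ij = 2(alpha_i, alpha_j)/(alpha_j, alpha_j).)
B3 + B7

The diagram associated to this matrix has two connected components: the simple roots {alpha_1, alpha_6, alpha_7} form a chain of 3 nodes with a double edge at one end; the terminal node there is the unique short simple root (B_3), and {alpha_2, alpha_3, alpha_4, alpha_5, alpha_8, alpha_9, alpha_10} form a chain of 7 nodes with a double edge at one end; the terminal node there is the unique short simple root (B_7). A semisimple Lie algebra decomposes uniquely as the direct sum of simple ideals, one per connected component of its Dynkin diagram, so g ≅ B_3 ⊕ B_7 (dimension 21 + 105 = 126).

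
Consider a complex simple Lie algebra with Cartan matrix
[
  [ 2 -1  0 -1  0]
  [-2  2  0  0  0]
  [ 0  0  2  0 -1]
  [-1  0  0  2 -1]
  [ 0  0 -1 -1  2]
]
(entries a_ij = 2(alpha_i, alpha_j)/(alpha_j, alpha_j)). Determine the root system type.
C5

The matrix has rank 5 with 2's on the diagonal. Reading the off-diagonal entries as Dynkin edges (a single edge where a_ij = a_ji = -1; a double or triple edge where a_ij * a_ji = 2 or 3), the diagram is a chain of 5 nodes with a double edge at one end; the terminal node there is the unique long simple root (C_5). One simple-root ordering that puts it in standard form is (alpha_3, alpha_5, alpha_4, alpha_1, alpha_2). So the algebra is type C_5, i.e. sp(10).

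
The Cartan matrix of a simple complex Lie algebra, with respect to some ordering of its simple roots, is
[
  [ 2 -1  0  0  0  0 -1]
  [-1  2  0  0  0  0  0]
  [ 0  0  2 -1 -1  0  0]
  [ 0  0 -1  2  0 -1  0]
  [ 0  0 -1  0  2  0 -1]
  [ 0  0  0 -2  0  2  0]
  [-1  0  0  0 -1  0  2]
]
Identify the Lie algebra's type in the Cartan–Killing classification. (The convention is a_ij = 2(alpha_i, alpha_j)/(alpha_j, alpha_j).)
C_7

The matrix has rank 7 with 2's on the diagonal. Reading the off-diagonal entries as Dynkin edges (a single edge where a_ij = a_ji = -1; a double or triple edge where a_ij * a_ji = 2 or 3), the diagram is a chain of 7 nodes with a double edge at one end; the terminal node there is the unique long simple root (C_7). One simple-root ordering that puts it in standard form is (alpha_2, alpha_1, alpha_7, alpha_5, alpha_3, alpha_4, alpha_6). So the algebra is type C_7, i.e. sp(14).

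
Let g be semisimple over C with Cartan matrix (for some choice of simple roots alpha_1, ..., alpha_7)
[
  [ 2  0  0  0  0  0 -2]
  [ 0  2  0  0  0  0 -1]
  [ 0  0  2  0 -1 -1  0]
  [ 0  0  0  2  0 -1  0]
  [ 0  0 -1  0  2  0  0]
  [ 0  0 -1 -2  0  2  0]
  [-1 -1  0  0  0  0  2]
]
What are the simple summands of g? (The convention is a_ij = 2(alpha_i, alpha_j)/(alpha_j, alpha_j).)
type B_4 + type C_3

The diagram associated to this matrix has two connected components: the simple roots {alpha_3, alpha_4, alpha_5, alpha_6} form a chain of 4 nodes with a double edge at one end; the terminal node there is the unique short simple root (B_4), and {alpha_1, alpha_2, alpha_7} form a chain of 3 nodes with a double edge at one end; the terminal node there is the unique long simple root (C_3). A semisimple Lie algebra decomposes uniquely as the direct sum of simple ideals, one per connected component of its Dynkin diagram, so g ≅ B_4 ⊕ C_3 (dimension 36 + 21 = 57).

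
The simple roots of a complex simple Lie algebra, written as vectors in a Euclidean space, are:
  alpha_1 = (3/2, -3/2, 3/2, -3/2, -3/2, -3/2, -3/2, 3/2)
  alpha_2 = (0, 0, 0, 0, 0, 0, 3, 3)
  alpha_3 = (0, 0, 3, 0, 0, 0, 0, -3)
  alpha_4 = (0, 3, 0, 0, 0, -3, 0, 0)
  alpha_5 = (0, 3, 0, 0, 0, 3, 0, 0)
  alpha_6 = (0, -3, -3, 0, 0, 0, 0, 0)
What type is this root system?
Compute the Cartan integers a_ij = 2(alpha_i, alpha_j)/(alpha_j, alpha_j); the resulting 6x6 Cartan matrix is
[[2, 0, 0, 0, -1, 0], [0, 2, -1, 0, 0, 0], [0, -1, 2, 0, 0, -1], [0, 0, 0, 2, 0, -1], [-1, 0, 0, 0, 2, -1], [0, 0, -1, -1, -1, 2]].
All simple roots have the same length, so the diagram is simply laced. The associated Dynkin diagram is a chain of 5 nodes with one extra node attached to the third node from one end (E_6), so the type is E_6.

E_6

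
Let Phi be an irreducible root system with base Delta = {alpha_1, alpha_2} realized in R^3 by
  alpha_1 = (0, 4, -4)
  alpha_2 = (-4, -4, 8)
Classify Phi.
Compute the Cartan integers a_ij = 2(alpha_i, alpha_j)/(alpha_j, alpha_j); the resulting 2x2 Cartan matrix is
[[2, -1], [-3, 2]].
The roots have two lengths (squared-length ratio 3:1); the short ones are alpha_{1}. The associated Dynkin diagram is two nodes joined by a triple edge (G_2), so the type is G_2.

type G_2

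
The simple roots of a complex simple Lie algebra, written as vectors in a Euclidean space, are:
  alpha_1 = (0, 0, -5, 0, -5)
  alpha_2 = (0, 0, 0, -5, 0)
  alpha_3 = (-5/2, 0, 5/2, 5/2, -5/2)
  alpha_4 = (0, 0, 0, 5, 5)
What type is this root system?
Compute the Cartan integers a_ij = 2(alpha_i, alpha_j)/(alpha_j, alpha_j); the resulting 4x4 Cartan matrix is
[[2, 0, 0, -1], [0, 2, -1, -1], [0, -1, 2, 0], [-1, -2, 0, 2]].
The roots have two lengths (squared-length ratio 2:1); the short ones are alpha_{2,3}. The associated Dynkin diagram is a chain of 4 nodes with a double edge between the middle two (F_4), so the type is F_4.

type F_4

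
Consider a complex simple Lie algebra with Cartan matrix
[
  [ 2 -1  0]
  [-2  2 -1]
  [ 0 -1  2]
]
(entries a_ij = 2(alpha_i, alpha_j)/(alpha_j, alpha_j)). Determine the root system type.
type B_3

The matrix has rank 3 with 2's on the diagonal. Reading the off-diagonal entries as Dynkin edges (a single edge where a_ij = a_ji = -1; a double or triple edge where a_ij * a_ji = 2 or 3), the diagram is a chain of 3 nodes with a double edge at one end; the terminal node there is the unique short simple root (B_3). One simple-root ordering that puts it in standard form is (alpha_3, alpha_2, alpha_1). So the algebra is type B_3, i.e. so(7).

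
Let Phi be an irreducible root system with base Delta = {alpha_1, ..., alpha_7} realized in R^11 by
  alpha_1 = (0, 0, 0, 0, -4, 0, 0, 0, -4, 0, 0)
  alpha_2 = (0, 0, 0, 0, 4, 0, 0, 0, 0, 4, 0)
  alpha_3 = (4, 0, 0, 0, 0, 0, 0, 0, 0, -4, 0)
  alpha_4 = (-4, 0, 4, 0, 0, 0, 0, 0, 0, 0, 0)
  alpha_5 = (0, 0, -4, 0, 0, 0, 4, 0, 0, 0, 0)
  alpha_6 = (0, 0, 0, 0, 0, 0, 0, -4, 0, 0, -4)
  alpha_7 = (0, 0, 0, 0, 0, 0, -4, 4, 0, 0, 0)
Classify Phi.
A7

Compute the Cartan integers a_ij = 2(alpha_i, alpha_j)/(alpha_j, alpha_j); the resulting 7x7 Cartan matrix is
[[2, -1, 0, 0, 0, 0, 0], [-1, 2, -1, 0, 0, 0, 0], [0, -1, 2, -1, 0, 0, 0], [0, 0, -1, 2, -1, 0, 0], [0, 0, 0, -1, 2, 0, -1], [0, 0, 0, 0, 0, 2, -1], [0, 0, 0, 0, -1, -1, 2]].
All simple roots have the same length, so the diagram is simply laced. The associated Dynkin diagram is a chain of 7 nodes with single edges (A_7), so the type is A_7 (the algebra sl(8)).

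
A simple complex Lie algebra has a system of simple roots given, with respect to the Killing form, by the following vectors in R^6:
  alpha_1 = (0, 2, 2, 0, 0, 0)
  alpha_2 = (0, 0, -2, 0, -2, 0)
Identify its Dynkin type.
type A_2

Compute the Cartan integers a_ij = 2(alpha_i, alpha_j)/(alpha_j, alpha_j); the resulting 2x2 Cartan matrix is
[[2, -1], [-1, 2]].
All simple roots have the same length, so the diagram is simply laced. The associated Dynkin diagram is a chain of 2 nodes with single edges (A_2), so the type is A_2 (the algebra sl(3)).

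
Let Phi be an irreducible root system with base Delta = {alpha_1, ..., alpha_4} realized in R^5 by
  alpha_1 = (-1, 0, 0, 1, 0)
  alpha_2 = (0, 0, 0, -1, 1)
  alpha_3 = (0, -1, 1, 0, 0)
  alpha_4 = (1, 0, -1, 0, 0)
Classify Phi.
type A_4

Compute the Cartan integers a_ij = 2(alpha_i, alpha_j)/(alpha_j, alpha_j); the resulting 4x4 Cartan matrix is
[[2, -1, 0, -1], [-1, 2, 0, 0], [0, 0, 2, -1], [-1, 0, -1, 2]].
All simple roots have the same length, so the diagram is simply laced. The associated Dynkin diagram is a chain of 4 nodes with single edges (A_4), so the type is A_4 (the algebra sl(5)).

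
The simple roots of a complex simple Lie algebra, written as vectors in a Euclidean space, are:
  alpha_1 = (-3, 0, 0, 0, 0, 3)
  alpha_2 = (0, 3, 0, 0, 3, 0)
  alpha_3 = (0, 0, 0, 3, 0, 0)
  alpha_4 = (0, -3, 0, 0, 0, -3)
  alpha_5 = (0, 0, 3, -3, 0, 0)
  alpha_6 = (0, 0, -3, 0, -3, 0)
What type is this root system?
B_6 (so(13))

Compute the Cartan integers a_ij = 2(alpha_i, alpha_j)/(alpha_j, alpha_j); the resulting 6x6 Cartan matrix is
[[2, 0, 0, -1, 0, 0], [0, 2, 0, -1, 0, -1], [0, 0, 2, 0, -1, 0], [-1, -1, 0, 2, 0, 0], [0, 0, -2, 0, 2, -1], [0, -1, 0, 0, -1, 2]].
The roots have two lengths (squared-length ratio 2:1); the short ones are alpha_{3}. The associated Dynkin diagram is a chain of 6 nodes with a double edge at one end; the terminal node there is the unique short simple root (B_6), so the type is B_6 (the algebra so(13)).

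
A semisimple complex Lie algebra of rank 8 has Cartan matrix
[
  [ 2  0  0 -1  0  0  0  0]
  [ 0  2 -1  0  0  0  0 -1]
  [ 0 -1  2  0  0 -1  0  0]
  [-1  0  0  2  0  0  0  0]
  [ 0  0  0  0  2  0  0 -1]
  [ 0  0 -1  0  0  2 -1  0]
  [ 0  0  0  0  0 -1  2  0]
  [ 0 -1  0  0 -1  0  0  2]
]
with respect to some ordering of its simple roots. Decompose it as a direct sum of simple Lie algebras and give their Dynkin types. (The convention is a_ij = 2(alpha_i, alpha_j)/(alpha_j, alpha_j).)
type A_2 + type A_6

The diagram associated to this matrix has two connected components: the simple roots {alpha_1, alpha_4} form a chain of 2 nodes with single edges (A_2), and {alpha_2, alpha_3, alpha_5, alpha_6, alpha_7, alpha_8} form a chain of 6 nodes with single edges (A_6). A semisimple Lie algebra decomposes uniquely as the direct sum of simple ideals, one per connected component of its Dynkin diagram, so g ≅ A_2 ⊕ A_6 (dimension 8 + 48 = 56).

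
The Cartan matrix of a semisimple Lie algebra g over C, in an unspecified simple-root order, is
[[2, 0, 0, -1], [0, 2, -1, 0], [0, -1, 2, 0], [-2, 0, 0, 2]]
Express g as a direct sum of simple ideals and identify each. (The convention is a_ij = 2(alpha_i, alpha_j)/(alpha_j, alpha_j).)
A_2 (sl(3)) + B_2 (so(5))

The diagram associated to this matrix has two connected components: the simple roots {alpha_2, alpha_3} form a chain of 2 nodes with single edges (A_2), and {alpha_1, alpha_4} form a chain of 2 nodes with a double edge at one end; the terminal node there is the unique short simple root (B_2). A semisimple Lie algebra decomposes uniquely as the direct sum of simple ideals, one per connected component of its Dynkin diagram, so g ≅ A_2 ⊕ B_2 (dimension 8 + 10 = 18).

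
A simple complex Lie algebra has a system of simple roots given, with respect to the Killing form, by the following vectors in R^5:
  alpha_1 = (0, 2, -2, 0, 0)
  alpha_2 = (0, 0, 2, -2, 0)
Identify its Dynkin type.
A2

Compute the Cartan integers a_ij = 2(alpha_i, alpha_j)/(alpha_j, alpha_j); the resulting 2x2 Cartan matrix is
[[2, -1], [-1, 2]].
All simple roots have the same length, so the diagram is simply laced. The associated Dynkin diagram is a chain of 2 nodes with single edges (A_2), so the type is A_2 (the algebra sl(3)).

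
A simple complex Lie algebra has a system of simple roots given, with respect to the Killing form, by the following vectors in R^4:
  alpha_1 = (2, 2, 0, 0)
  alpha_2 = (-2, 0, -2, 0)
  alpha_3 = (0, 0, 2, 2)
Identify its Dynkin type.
Compute the Cartan integers a_ij = 2(alpha_i, alpha_j)/(alpha_j, alpha_j); the resulting 3x3 Cartan matrix is
[[2, -1, 0], [-1, 2, -1], [0, -1, 2]].
All simple roots have the same length, so the diagram is simply laced. The associated Dynkin diagram is a chain of 3 nodes with single edges (A_3), so the type is A_3 (the algebra sl(4)).

type A_3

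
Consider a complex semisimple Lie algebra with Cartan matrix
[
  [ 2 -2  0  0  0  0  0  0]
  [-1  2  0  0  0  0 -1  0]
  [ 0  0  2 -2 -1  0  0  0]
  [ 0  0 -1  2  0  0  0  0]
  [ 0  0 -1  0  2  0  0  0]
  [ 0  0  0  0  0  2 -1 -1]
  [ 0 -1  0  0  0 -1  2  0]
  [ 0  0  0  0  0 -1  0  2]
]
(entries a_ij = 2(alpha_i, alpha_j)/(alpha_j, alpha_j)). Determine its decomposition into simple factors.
B_3 + C_5

The diagram associated to this matrix has two connected components: the simple roots {alpha_3, alpha_4, alpha_5} form a chain of 3 nodes with a double edge at one end; the terminal node there is the unique short simple root (B_3), and {alpha_1, alpha_2, alpha_6, alpha_7, alpha_8} form a chain of 5 nodes with a double edge at one end; the terminal node there is the unique long simple root (C_5). A semisimple Lie algebra decomposes uniquely as the direct sum of simple ideals, one per connected component of its Dynkin diagram, so g ≅ B_3 ⊕ C_5 (dimension 21 + 55 = 76).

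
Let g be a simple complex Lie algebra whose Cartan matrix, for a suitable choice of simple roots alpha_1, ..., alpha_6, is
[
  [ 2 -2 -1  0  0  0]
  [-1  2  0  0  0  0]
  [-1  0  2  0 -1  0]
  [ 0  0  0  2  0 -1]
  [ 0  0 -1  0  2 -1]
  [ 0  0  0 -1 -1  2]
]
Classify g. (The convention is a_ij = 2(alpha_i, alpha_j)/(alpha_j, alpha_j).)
B_6 (so(13))

The matrix has rank 6 with 2's on the diagonal. Reading the off-diagonal entries as Dynkin edges (a single edge where a_ij = a_ji = -1; a double or triple edge where a_ij * a_ji = 2 or 3), the diagram is a chain of 6 nodes with a double edge at one end; the terminal node there is the unique short simple root (B_6). One simple-root ordering that puts it in standard form is (alpha_4, alpha_6, alpha_5, alpha_3, alpha_1, alpha_2). So the algebra is type B_6, i.e. so(13).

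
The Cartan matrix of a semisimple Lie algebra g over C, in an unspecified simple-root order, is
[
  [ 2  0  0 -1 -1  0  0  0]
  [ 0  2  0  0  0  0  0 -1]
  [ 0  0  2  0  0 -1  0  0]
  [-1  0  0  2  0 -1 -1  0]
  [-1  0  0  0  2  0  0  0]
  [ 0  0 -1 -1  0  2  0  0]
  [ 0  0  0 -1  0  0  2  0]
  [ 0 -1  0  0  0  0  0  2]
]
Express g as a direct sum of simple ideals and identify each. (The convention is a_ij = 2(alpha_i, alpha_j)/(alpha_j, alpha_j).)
type A_2 + type E_6

The diagram associated to this matrix has two connected components: the simple roots {alpha_2, alpha_8} form a chain of 2 nodes with single edges (A_2), and {alpha_1, alpha_3, alpha_4, alpha_5, alpha_6, alpha_7} form a chain of 5 nodes with one extra node attached to the third node from one end (E_6). A semisimple Lie algebra decomposes uniquely as the direct sum of simple ideals, one per connected component of its Dynkin diagram, so g ≅ A_2 ⊕ E_6 (dimension 8 + 78 = 86).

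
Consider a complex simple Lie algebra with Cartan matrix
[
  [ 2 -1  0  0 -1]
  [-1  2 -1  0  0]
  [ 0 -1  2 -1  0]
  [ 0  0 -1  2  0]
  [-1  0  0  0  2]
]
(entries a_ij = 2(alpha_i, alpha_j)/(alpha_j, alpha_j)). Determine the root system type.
The matrix has rank 5 with 2's on the diagonal. Reading the off-diagonal entries as Dynkin edges (a single edge where a_ij = a_ji = -1; a double or triple edge where a_ij * a_ji = 2 or 3), the diagram is a chain of 5 nodes with single edges (A_5). One simple-root ordering that puts it in standard form is (alpha_4, alpha_3, alpha_2, alpha_1, alpha_5). So the algebra is type A_5, i.e. sl(6).

A_5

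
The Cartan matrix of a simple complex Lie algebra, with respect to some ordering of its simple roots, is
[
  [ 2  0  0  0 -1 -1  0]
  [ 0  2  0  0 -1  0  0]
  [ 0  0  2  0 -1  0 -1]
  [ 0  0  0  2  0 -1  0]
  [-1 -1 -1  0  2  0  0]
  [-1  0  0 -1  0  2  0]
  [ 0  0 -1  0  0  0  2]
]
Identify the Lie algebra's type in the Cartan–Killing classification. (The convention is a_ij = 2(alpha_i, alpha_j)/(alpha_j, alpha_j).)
type E_7

The matrix has rank 7 with 2's on the diagonal. Reading the off-diagonal entries as Dynkin edges (a single edge where a_ij = a_ji = -1; a double or triple edge where a_ij * a_ji = 2 or 3), the diagram is a chain of 6 nodes with one extra node attached to the third node from one end (E_7). One simple-root ordering that puts it in standard form is (alpha_7, alpha_2, alpha_3, alpha_5, alpha_1, alpha_6, alpha_4). So the algebra is type E_7.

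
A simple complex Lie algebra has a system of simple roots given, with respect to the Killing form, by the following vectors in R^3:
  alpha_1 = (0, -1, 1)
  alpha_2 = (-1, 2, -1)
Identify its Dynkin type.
G_2

Compute the Cartan integers a_ij = 2(alpha_i, alpha_j)/(alpha_j, alpha_j); the resulting 2x2 Cartan matrix is
[[2, -1], [-3, 2]].
The roots have two lengths (squared-length ratio 3:1); the short ones are alpha_{1}. The associated Dynkin diagram is two nodes joined by a triple edge (G_2), so the type is G_2.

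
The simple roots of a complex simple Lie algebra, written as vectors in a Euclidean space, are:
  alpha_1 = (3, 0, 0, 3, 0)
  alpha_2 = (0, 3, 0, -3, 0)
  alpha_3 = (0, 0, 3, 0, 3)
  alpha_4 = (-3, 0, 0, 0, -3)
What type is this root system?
Compute the Cartan integers a_ij = 2(alpha_i, alpha_j)/(alpha_j, alpha_j); the resulting 4x4 Cartan matrix is
[[2, -1, 0, -1], [-1, 2, 0, 0], [0, 0, 2, -1], [-1, 0, -1, 2]].
All simple roots have the same length, so the diagram is simply laced. The associated Dynkin diagram is a chain of 4 nodes with single edges (A_4), so the type is A_4 (the algebra sl(5)).

A_4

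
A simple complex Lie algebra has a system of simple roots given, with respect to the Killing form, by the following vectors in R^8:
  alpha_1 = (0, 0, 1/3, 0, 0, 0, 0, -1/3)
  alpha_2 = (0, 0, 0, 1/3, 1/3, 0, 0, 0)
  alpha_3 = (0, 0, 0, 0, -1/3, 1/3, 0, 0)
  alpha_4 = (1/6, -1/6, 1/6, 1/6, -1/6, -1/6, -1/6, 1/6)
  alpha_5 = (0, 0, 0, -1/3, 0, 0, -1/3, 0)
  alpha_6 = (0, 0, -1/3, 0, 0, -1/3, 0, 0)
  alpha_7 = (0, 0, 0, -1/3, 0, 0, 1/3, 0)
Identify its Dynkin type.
E7

Compute the Cartan integers a_ij = 2(alpha_i, alpha_j)/(alpha_j, alpha_j); the resulting 7x7 Cartan matrix is
[[2, 0, 0, 0, 0, -1, 0], [0, 2, -1, 0, -1, 0, -1], [0, -1, 2, 0, 0, -1, 0], [0, 0, 0, 2, 0, 0, -1], [0, -1, 0, 0, 2, 0, 0], [-1, 0, -1, 0, 0, 2, 0], [0, -1, 0, -1, 0, 0, 2]].
All simple roots have the same length, so the diagram is simply laced. The associated Dynkin diagram is a chain of 6 nodes with one extra node attached to the third node from one end (E_7), so the type is E_7.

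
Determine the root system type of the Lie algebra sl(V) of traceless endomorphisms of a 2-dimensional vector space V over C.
This is sl(2), which has dimension 2^2 - 1 = 3 and rank 2 - 1 = 1 (a Cartan subalgebra is the diagonal traceless matrices). In the classification of classical Lie algebras, the special linear algebra sl(n+1) has type A_n; here n = 1, so the Dynkin diagram is a chain of 1 nodes with single edges (A_1). Hence the type is A_1.

A1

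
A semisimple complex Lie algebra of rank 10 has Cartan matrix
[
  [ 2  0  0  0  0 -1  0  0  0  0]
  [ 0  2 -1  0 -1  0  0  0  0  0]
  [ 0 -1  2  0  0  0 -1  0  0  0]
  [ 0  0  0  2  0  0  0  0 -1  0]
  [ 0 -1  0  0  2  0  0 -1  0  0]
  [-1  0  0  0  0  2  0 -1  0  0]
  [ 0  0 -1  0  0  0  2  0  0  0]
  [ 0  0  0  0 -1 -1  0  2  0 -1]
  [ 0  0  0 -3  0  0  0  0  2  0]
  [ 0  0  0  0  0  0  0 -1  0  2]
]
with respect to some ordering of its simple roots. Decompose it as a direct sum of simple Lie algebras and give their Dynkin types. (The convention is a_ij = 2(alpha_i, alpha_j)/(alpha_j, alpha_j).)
type E_8 ⊕ type G_2

The diagram associated to this matrix has two connected components: the simple roots {alpha_1, alpha_2, alpha_3, alpha_5, alpha_6, alpha_7, alpha_8, alpha_10} form a chain of 7 nodes with one extra node attached to the third node from one end (E_8), and {alpha_4, alpha_9} form two nodes joined by a triple edge (G_2). A semisimple Lie algebra decomposes uniquely as the direct sum of simple ideals, one per connected component of its Dynkin diagram, so g ≅ E_8 ⊕ G_2 (dimension 248 + 14 = 262).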